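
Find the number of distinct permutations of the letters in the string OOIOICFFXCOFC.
13! / (2! × 3! × 1! × 4! × 3!) = 3603600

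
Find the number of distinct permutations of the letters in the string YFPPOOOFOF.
10! / (3! × 1! × 4! × 2!) = 12600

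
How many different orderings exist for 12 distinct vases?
12! = 479001600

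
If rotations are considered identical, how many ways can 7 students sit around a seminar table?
Circular: fix one position, arrange the rest. (7-1)! = 720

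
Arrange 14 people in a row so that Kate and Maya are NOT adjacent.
Total - adjacent = 14! - (14-1)!×2 = 87178291200 - 12454041600 = 74724249600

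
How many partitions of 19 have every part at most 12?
Let r_j(i) = number of partitions of i into parts ≤ j, for i = 0..19. r_1(i) = 1 for all i; r_j(i) = r_{j-1}(i) + r_j(i-j). Rows j = 2..12: ≤2: 1 1 2 2 3 3 4 4 5 5 6 6 7 7 8 8 9 9 10 10; ≤3: 1 1 2 3 4 5 7 8 10 12 14 16 19 21 24 27 30 33 37 40; ≤4: 1 1 2 3 5 6 9 11 15 18 23 27 34 39 47 54 64 72 84 94; ≤5: 1 1 2 3 5 7 10 13 18 23 30 37 47 57 70 84 101 119 141 164; ≤6: 1 1 2 3 5 7 11 14 20 26 35 44 58 71 90 110 136 163 199 235; ≤7: 1 1 2 3 5 7 11 15 21 28 38 49 65 82 105 131 164 201 248 300; ≤8: 1 1 2 3 5 7 11 15 22 29 40 52 70 89 116 146 186 230 288 352; ≤9: 1 1 2 3 5 7 11 15 22 30 41 54 73 94 123 157 201 252 318 393; ≤10: 1 1 2 3 5 7 11 15 22 30 42 55 75 97 128 164 212 267 340 423; ≤11: 1 1 2 3 5 7 11 15 22 30 42 56 76 99 131 169 219 278 355 445; ≤12: 1 1 2 3 5 7 11 15 22 30 42 56 77 100 133 172 224 285 366 460. r_12(19) = 460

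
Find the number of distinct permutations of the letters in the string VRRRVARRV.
9! / (5! × 3! × 1!) = 504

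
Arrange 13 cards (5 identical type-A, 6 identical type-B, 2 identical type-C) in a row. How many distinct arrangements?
13! / (5! × 6! × 2!) = 36036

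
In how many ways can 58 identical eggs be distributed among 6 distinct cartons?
C(58+6-1, 6-1) = C(63, 5) = 7028847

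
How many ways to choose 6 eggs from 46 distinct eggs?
C(46,6) = 46!/(6!×40!) = 9366819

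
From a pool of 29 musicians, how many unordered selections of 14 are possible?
C(29,14) = 29!/(14!×15!) = 77558760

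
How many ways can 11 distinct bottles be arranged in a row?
11! = 39916800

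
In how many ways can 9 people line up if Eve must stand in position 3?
Fix one position: (9-1)! = 40320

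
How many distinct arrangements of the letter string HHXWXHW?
7! / (3! × 2! × 2!) = 210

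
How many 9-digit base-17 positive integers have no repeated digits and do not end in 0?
Last digit: 16 nonzero choices. First digit: 15 (nonzero, ≠last). Middle 7: P(15,7) = 32432400. Total = 7783776000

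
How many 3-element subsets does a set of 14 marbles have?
C(14,3) = 14!/(3!×11!) = 364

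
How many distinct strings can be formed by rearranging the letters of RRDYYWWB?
8! / (1! × 1! × 2! × 2! × 2!) = 5040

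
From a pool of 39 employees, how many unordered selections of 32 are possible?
C(39,32) = 39!/(32!×7!) = 15380937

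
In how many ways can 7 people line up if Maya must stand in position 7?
Fix one position: (7-1)! = 720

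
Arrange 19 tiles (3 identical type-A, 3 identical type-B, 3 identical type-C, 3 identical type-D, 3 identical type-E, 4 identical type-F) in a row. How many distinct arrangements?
19! / (3! × 3! × 3! × 3! × 3! × 4!) = 651819168000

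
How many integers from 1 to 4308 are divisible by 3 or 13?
⌊4308/3⌋ + ⌊4308/13⌋ - ⌊4308/39⌋ = 1436 + 331 - 110 = 1657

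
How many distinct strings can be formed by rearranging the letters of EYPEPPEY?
8! / (3! × 2! × 3!) = 560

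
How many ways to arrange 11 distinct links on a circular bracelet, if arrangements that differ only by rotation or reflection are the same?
(11-1)!/2 = 3628800/2 = 1814400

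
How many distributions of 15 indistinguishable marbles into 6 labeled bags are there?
C(15+6-1, 6-1) = C(20, 5) = 15504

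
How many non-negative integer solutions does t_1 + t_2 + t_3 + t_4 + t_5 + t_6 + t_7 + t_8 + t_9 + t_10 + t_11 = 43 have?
C(43+11-1, 11-1) = C(53, 10) = 19499099620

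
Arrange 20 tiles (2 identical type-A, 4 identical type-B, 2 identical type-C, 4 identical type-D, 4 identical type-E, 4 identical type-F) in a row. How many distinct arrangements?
20! / (2! × 4! × 2! × 4! × 4! × 4!) = 1833241410000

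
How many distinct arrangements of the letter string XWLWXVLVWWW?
11! / (2! × 2! × 5! × 2!) = 41580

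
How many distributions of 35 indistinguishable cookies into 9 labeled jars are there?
C(35+9-1, 9-1) = C(43, 8) = 145008513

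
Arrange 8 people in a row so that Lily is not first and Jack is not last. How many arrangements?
By inclusion-exclusion: 8! - 2×(8-1)! + (8-2)! = 40320 - 10080 + 720 = 30960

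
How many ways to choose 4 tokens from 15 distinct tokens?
C(15,4) = 15!/(4!×11!) = 1365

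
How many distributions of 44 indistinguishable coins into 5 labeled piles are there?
C(44+5-1, 5-1) = C(48, 4) = 194580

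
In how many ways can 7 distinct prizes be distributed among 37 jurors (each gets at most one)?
P(37,7) = 37!/(37-7)! = 51889178880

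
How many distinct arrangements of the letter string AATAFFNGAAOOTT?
14! / (2! × 3! × 5! × 1! × 1! × 2!) = 30270240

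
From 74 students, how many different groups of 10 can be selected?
C(74,10) = 74!/(10!×64!) = 718406958841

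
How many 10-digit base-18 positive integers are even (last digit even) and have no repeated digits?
Last∈{0,2,4,6,8,10,12,14,16}. Last=0: 8821612800. Last nonzero: 8×16×P(16,8) = 66421555200. Total = 75243168000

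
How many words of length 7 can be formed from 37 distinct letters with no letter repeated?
P(37,7) = 37!/(37-7)! = 51889178880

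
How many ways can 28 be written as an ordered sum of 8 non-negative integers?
C(28+8-1, 8-1) = C(35, 7) = 6724520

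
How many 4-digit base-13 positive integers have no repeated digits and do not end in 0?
Last digit: 12 nonzero choices. First digit: 11 (nonzero, ≠last). Middle 2: P(11,2) = 110. Total = 14520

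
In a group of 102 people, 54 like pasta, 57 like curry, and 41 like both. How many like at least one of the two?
|A∪B| = |A| + |B| - |A∩B| = 54 + 57 - 41 = 70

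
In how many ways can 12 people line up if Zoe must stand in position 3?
Fix one position: (12-1)! = 39916800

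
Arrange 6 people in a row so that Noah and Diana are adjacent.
Treat as block: (6-1)! × 2! = 120 × 2 = 240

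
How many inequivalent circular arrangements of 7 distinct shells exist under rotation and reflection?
(7-1)!/2 = 720/2 = 360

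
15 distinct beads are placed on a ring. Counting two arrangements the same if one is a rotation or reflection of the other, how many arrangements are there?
(15-1)!/2 = 87178291200/2 = 43589145600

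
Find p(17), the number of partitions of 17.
Pentagonal recurrence p(n) = p(n-1) + p(n-2) - p(n-5) - p(n-7) + p(n-12) + p(n-15) - ... gives p(0..16) = 1, 1, 2, 3, 5, 7, 11, 15, 22, 30, 42, 56, 77, 101, 135, 176, 231. p(17) = p(16) + p(15) - p(12) - p(10) + p(5) + p(2) = 231 + 176 - 77 - 42 + 7 + 2 = 297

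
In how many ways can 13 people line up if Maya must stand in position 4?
Fix one position: (13-1)! = 479001600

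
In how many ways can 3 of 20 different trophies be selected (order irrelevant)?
C(20,3) = 20!/(3!×17!) = 1140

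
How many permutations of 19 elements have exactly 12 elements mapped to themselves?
Choose the 12 fixed points C(19,12) = 50388, derange the rest: !7 = Σ_{j=0}^{7} (-1)^j·7!/j! = 5040 - 5040 + 2520 - 840 + 210 - 42 + 7 - 1 = 1854. Product = 50388 × 1854 = 93419352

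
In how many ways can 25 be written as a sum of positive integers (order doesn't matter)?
Pentagonal recurrence p(n) = p(n-1) + p(n-2) - p(n-5) - p(n-7) + p(n-12) + p(n-15) - ... gives p(0..24) = 1, 1, 2, 3, 5, 7, 11, 15, 22, 30, 42, 56, 77, 101, 135, 176, 231, 297, 385, 490, 627, 792, 1002, 1255, 1575. p(25) = p(24) + p(23) - p(20) - p(18) + p(13) + p(10) - p(3) = 1575 + 1255 - 627 - 385 + 101 + 42 - 3 = 1958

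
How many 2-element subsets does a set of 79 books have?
C(79,2) = 79!/(2!×77!) = 3081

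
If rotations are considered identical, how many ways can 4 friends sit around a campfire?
Circular: fix one position, arrange the rest. (4-1)! = 6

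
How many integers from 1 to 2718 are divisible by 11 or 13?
⌊2718/11⌋ + ⌊2718/13⌋ - ⌊2718/143⌋ = 247 + 209 - 19 = 437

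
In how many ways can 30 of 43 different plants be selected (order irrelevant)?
C(43,30) = 43!/(30!×13!) = 36576848168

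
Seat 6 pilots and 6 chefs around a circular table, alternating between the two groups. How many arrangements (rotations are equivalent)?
Fix one of the pilots: (6-1)! ways for the remaining pilots, × 6! ways for the chefs = 120 × 720 = 86400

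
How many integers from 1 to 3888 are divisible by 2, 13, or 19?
⌊3888/2⌋+⌊3888/13⌋+⌊3888/19⌋ - ⌊3888/26⌋-⌊3888/38⌋-⌊3888/247⌋ + ⌊3888/494⌋ = 1944+299+204 - 149-102-15 + 7 = 2188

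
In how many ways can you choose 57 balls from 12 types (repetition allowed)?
C(57+12-1, 12-1) = C(68, 11) = 1533058025824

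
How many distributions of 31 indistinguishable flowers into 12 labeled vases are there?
C(31+12-1, 12-1) = C(42, 11) = 4280561376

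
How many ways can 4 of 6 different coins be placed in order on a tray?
P(6,4) = 6!/(6-4)! = 360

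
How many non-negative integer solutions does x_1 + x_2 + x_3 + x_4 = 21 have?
C(21+4-1, 4-1) = C(24, 3) = 2024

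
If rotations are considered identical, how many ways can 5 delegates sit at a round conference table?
Circular: fix one position, arrange the rest. (5-1)! = 24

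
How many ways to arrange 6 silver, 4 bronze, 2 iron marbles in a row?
12! / (6! × 4! × 2!) = 13860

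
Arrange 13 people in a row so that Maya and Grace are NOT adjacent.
Total - adjacent = 13! - (13-1)!×2 = 6227020800 - 958003200 = 5269017600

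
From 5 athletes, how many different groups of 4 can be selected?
C(5,4) = 5!/(4!×1!) = 5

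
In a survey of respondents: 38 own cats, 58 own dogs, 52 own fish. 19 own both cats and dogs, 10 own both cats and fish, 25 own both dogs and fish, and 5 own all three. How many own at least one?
|A∪B∪C| = 38+58+52-19-10-25+5 = 99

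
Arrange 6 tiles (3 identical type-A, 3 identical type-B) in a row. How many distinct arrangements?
6! / (3! × 3!) = 20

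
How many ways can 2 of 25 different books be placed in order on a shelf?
P(25,2) = 25!/(25-2)! = 600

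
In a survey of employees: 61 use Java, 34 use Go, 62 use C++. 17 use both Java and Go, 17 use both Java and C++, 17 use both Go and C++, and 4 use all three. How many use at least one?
|A∪B∪C| = 61+34+62-17-17-17+4 = 110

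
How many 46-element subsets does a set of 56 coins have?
C(56,46) = 56!/(46!×10!) = 35607051480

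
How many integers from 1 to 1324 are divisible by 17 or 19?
⌊1324/17⌋ + ⌊1324/19⌋ - ⌊1324/323⌋ = 77 + 69 - 4 = 142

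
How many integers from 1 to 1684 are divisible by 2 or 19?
⌊1684/2⌋ + ⌊1684/19⌋ - ⌊1684/38⌋ = 842 + 88 - 44 = 886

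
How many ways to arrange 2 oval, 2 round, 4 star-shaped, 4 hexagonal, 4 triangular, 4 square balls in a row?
20! / (2! × 2! × 4! × 4! × 4! × 4!) = 1833241410000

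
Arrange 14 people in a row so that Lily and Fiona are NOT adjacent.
Total - adjacent = 14! - (14-1)!×2 = 87178291200 - 12454041600 = 74724249600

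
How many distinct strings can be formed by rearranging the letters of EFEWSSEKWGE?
11! / (4! × 1! × 1! × 1! × 2! × 2!) = 415800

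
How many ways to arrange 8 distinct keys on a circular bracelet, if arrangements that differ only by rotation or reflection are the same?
(8-1)!/2 = 5040/2 = 2520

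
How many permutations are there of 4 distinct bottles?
4! = 24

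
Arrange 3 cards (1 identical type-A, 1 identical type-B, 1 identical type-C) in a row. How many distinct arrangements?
3! / (1! × 1! × 1!) = 6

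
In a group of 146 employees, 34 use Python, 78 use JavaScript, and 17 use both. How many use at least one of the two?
|A∪B| = |A| + |B| - |A∩B| = 34 + 78 - 17 = 95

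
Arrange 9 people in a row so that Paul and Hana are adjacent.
Treat as block: (9-1)! × 2! = 40320 × 2 = 80640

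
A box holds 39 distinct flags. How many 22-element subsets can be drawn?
C(39,22) = 39!/(22!×17!) = 51021117810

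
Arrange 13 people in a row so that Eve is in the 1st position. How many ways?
Fix one position: (13-1)! = 479001600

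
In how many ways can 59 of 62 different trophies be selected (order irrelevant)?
C(62,59) = 62!/(59!×3!) = 37820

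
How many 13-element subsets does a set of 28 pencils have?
C(28,13) = 28!/(13!×15!) = 37442160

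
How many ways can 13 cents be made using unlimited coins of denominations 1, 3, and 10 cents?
Coefficient of x^13 in 1/(1-x^1) · 1/(1-x^3) · 1/(1-x^10). Case on j = number of 10-cent coins (j = 0..1); remainder r = 13 - 10j is made from {1,3} in ⌊r/3⌋+1 ways. r = 13, 3 → 5 + 2 = 7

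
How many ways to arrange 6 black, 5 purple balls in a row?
11! / (6! × 5!) = 462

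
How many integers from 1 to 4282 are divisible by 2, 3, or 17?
⌊4282/2⌋+⌊4282/3⌋+⌊4282/17⌋ - ⌊4282/6⌋-⌊4282/34⌋-⌊4282/51⌋ + ⌊4282/102⌋ = 2141+1427+251 - 713-125-83 + 41 = 2939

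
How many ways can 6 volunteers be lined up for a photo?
6! = 720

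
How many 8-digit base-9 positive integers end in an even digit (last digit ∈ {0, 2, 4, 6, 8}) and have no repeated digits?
Last∈{0,2,4,6,8}. Last=0: 40320. Last nonzero: 4×7×P(7,6) = 141120. Total = 181440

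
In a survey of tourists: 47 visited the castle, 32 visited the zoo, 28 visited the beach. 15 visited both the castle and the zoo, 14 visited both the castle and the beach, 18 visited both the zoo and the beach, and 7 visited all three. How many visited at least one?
|A∪B∪C| = 47+32+28-15-14-18+7 = 67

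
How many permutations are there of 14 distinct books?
14! = 87178291200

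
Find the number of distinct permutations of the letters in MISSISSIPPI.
11! / (1! × 4! × 4! × 2!) = 34650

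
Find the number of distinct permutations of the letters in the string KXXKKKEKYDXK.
12! / (1! × 6! × 1! × 1! × 3!) = 110880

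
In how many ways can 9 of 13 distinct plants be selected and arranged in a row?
P(13,9) = 13!/(13-9)! = 259459200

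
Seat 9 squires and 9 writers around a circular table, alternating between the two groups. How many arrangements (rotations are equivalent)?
Fix one of the squires: (9-1)! ways for the remaining squires, × 9! ways for the writers = 40320 × 362880 = 14631321600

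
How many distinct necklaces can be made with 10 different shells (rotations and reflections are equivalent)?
(10-1)!/2 = 362880/2 = 181440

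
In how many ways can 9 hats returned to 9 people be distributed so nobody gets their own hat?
!9 = Σ_{j=0}^{9} (-1)^j·9!/j! = 362880 - 362880 + 181440 - 60480 + 15120 - 3024 + 504 - 72 + 9 - 1 = 133496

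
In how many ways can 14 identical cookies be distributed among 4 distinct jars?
C(14+4-1, 4-1) = C(17, 3) = 680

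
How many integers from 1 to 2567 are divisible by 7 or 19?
⌊2567/7⌋ + ⌊2567/19⌋ - ⌊2567/133⌋ = 366 + 135 - 19 = 482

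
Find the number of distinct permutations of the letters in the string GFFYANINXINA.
12! / (2! × 3! × 1! × 2! × 1! × 2! × 1!) = 9979200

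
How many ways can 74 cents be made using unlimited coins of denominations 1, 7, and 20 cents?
Coefficient of x^74 in 1/(1-x^1) · 1/(1-x^7) · 1/(1-x^20). Case on j = number of 20-cent coins (j = 0..3); remainder r = 74 - 20j is made from {1,7} in ⌊r/7⌋+1 ways. r = 74, 54, 34, 14 → 11 + 8 + 5 + 3 = 27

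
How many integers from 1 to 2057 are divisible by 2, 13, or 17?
⌊2057/2⌋+⌊2057/13⌋+⌊2057/17⌋ - ⌊2057/26⌋-⌊2057/34⌋-⌊2057/221⌋ + ⌊2057/442⌋ = 1028+158+121 - 79-60-9 + 4 = 1163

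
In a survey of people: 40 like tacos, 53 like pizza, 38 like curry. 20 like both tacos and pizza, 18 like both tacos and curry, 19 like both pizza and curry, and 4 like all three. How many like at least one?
|A∪B∪C| = 40+53+38-20-18-19+4 = 78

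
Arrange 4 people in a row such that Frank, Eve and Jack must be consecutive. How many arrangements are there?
Treat the 3 as one block: (4-3+1)! × 3! = 2 × 6 = 12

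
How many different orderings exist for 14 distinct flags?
14! = 87178291200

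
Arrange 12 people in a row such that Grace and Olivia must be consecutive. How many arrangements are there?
Treat the 2 as one block: (12-2+1)! × 2! = 39916800 × 2 = 79833600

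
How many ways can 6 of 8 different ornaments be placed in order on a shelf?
P(8,6) = 8!/(8-6)! = 20160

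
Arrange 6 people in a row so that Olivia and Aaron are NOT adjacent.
Total - adjacent = 6! - (6-1)!×2 = 720 - 240 = 480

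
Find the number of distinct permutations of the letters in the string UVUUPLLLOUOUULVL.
16! / (1! × 5! × 6! × 2! × 2!) = 60540480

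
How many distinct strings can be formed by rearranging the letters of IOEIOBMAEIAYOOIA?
16! / (1! × 2! × 4! × 1! × 3! × 4! × 1!) = 3027024000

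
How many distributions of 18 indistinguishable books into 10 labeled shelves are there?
C(18+10-1, 10-1) = C(27, 9) = 4686825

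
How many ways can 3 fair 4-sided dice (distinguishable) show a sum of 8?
Coefficient of x^8 in (x + x² + ... + x^4)^3. By inclusion-exclusion on dice exceeding 4: Σ_j (-1)^j C(3,j)·C(8-1-4j, 2) = C(3,0)·C(7,2) - C(3,1)·C(3,2) = 1·21 - 3·3 = 12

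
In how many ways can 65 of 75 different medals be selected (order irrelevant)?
C(75,65) = 75!/(65!×10!) = 828931106355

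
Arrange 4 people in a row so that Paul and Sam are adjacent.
Treat as block: (4-1)! × 2! = 6 × 2 = 12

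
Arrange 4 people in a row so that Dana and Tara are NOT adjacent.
Total - adjacent = 4! - (4-1)!×2 = 24 - 12 = 12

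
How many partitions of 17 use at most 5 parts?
By conjugation, equals partitions of 17 into parts ≤ 5. Let r_j(i) = number of partitions of i into parts ≤ j, for i = 0..17. r_1(i) = 1 for all i; r_j(i) = r_{j-1}(i) + r_j(i-j). Rows j = 2..5: ≤2: 1 1 2 2 3 3 4 4 5 5 6 6 7 7 8 8 9 9; ≤3: 1 1 2 3 4 5 7 8 10 12 14 16 19 21 24 27 30 33; ≤4: 1 1 2 3 5 6 9 11 15 18 23 27 34 39 47 54 64 72; ≤5: 1 1 2 3 5 7 10 13 18 23 30 37 47 57 70 84 101 119. r_5(17) = 119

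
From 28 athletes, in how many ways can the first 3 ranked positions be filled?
P(28,3) = 28!/(28-3)! = 19656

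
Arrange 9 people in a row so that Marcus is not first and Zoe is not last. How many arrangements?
By inclusion-exclusion: 9! - 2×(9-1)! + (9-2)! = 362880 - 80640 + 5040 = 287280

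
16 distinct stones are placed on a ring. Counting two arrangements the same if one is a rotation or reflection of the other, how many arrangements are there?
(16-1)!/2 = 1307674368000/2 = 653837184000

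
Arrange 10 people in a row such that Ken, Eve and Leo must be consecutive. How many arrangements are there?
Treat the 3 as one block: (10-3+1)! × 3! = 40320 × 6 = 241920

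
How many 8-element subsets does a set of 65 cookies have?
C(65,8) = 65!/(8!×57!) = 5047381560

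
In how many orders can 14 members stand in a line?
14! = 87178291200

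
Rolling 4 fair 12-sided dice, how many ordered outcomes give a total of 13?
Coefficient of x^13 in (x + x² + ... + x^12)^4. By inclusion-exclusion on dice exceeding 12: Σ_j (-1)^j C(4,j)·C(13-1-12j, 3) = C(4,0)·C(12,3) = 1·220 = 220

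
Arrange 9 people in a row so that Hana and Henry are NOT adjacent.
Total - adjacent = 9! - (9-1)!×2 = 362880 - 80640 = 282240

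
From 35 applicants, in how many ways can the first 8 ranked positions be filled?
P(35,8) = 35!/(35-8)! = 948964262400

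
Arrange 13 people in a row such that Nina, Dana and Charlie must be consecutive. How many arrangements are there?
Treat the 3 as one block: (13-3+1)! × 3! = 39916800 × 6 = 239500800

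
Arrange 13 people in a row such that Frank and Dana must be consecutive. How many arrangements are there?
Treat the 2 as one block: (13-2+1)! × 2! = 479001600 × 2 = 958003200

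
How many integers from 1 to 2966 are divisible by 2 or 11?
⌊2966/2⌋ + ⌊2966/11⌋ - ⌊2966/22⌋ = 1483 + 269 - 134 = 1618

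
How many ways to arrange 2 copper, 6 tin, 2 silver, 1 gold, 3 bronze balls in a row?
14! / (2! × 6! × 2! × 1! × 3!) = 5045040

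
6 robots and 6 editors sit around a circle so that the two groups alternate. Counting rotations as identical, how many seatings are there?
Fix one of the robots: (6-1)! ways for the remaining robots, × 6! ways for the editors = 120 × 720 = 86400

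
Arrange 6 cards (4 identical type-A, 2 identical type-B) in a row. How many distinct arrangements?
6! / (4! × 2!) = 15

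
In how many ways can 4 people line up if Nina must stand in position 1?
Fix one position: (4-1)! = 6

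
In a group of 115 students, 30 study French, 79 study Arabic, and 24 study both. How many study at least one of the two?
|A∪B| = |A| + |B| - |A∩B| = 30 + 79 - 24 = 85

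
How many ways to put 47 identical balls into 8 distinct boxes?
C(47+8-1, 8-1) = C(54, 7) = 177100560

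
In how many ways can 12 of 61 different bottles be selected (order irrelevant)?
C(61,12) = 61!/(12!×49!) = 1742058970275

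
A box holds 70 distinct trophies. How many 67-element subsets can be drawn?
C(70,67) = 70!/(67!×3!) = 54740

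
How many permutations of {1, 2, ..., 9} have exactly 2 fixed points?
Choose the 2 fixed points C(9,2) = 36, derange the rest: !7 = Σ_{j=0}^{7} (-1)^j·7!/j! = 5040 - 5040 + 2520 - 840 + 210 - 42 + 7 - 1 = 1854. Product = 36 × 1854 = 66744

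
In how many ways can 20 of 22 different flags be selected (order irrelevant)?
C(22,20) = 22!/(20!×2!) = 231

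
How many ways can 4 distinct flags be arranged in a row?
4! = 24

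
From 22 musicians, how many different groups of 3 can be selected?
C(22,3) = 22!/(3!×19!) = 1540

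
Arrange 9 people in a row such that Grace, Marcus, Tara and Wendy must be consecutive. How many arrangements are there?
Treat the 4 as one block: (9-4+1)! × 4! = 720 × 24 = 17280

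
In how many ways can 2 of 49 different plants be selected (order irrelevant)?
C(49,2) = 49!/(2!×47!) = 1176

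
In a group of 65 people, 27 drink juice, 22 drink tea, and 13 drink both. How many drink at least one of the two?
|A∪B| = |A| + |B| - |A∩B| = 27 + 22 - 13 = 36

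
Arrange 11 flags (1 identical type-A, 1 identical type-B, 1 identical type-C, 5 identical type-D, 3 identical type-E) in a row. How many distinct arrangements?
11! / (1! × 1! × 1! × 5! × 3!) = 55440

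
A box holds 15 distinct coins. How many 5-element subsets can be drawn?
C(15,5) = 15!/(5!×10!) = 3003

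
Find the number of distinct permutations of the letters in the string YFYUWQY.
7! / (3! × 1! × 1! × 1! × 1!) = 840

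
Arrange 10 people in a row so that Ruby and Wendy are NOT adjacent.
Total - adjacent = 10! - (10-1)!×2 = 3628800 - 725760 = 2903040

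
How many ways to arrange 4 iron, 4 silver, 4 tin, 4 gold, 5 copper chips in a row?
21! / (4! × 4! × 4! × 4! × 5!) = 1283268987000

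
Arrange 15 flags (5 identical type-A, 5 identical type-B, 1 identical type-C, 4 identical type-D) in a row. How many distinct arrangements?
15! / (5! × 5! × 1! × 4!) = 3783780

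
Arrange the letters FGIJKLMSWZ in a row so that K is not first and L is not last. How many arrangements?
By inclusion-exclusion: 10! - 2×(10-1)! + (10-2)! = 3628800 - 725760 + 40320 = 2943360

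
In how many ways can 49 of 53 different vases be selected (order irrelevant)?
C(53,49) = 53!/(49!×4!) = 292825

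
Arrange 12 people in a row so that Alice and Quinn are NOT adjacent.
Total - adjacent = 12! - (12-1)!×2 = 479001600 - 79833600 = 399168000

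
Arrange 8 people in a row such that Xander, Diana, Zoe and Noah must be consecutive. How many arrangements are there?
Treat the 4 as one block: (8-4+1)! × 4! = 120 × 24 = 2880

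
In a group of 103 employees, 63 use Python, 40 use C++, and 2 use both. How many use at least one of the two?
|A∪B| = |A| + |B| - |A∩B| = 63 + 40 - 2 = 101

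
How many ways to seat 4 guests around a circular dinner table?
Circular: fix one position, arrange the rest. (4-1)! = 6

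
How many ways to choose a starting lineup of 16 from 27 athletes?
C(27,16) = 27!/(16!×11!) = 13037895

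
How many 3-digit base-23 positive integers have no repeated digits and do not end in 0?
Last digit: 22 nonzero choices. First digit: 21 (nonzero, ≠last). Middle 1: P(21,1) = 21. Total = 9702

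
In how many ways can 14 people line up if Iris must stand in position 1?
Fix one position: (14-1)! = 6227020800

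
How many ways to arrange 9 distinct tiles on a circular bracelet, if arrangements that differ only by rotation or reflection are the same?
(9-1)!/2 = 40320/2 = 20160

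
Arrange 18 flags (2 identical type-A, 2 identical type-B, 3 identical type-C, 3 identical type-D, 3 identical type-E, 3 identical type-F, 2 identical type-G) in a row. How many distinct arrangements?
18! / (2! × 2! × 3! × 3! × 3! × 3! × 2!) = 617512896000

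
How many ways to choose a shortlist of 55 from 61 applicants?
C(61,55) = 61!/(55!×6!) = 55525372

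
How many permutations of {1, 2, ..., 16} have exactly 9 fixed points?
Choose the 9 fixed points C(16,9) = 11440, derange the rest: !7 = Σ_{j=0}^{7} (-1)^j·7!/j! = 5040 - 5040 + 2520 - 840 + 210 - 42 + 7 - 1 = 1854. Product = 11440 × 1854 = 21209760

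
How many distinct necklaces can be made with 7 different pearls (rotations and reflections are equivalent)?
(7-1)!/2 = 720/2 = 360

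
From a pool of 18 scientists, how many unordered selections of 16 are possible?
C(18,16) = 18!/(16!×2!) = 153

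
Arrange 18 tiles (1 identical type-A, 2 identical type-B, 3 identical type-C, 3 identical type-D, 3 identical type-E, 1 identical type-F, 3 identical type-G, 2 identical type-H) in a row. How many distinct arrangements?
18! / (1! × 2! × 3! × 3! × 3! × 1! × 3! × 2!) = 1235025792000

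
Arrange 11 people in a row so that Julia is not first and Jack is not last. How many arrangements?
By inclusion-exclusion: 11! - 2×(11-1)! + (11-2)! = 39916800 - 7257600 + 362880 = 33022080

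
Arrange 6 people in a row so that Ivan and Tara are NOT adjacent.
Total - adjacent = 6! - (6-1)!×2 = 720 - 240 = 480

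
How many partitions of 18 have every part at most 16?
Let r_j(i) = number of partitions of i into parts ≤ j, for i = 0..18. r_1(i) = 1 for all i; r_j(i) = r_{j-1}(i) + r_j(i-j). Rows j = 2..16: ≤2: 1 1 2 2 3 3 4 4 5 5 6 6 7 7 8 8 9 9 10; ≤3: 1 1 2 3 4 5 7 8 10 12 14 16 19 21 24 27 30 33 37; ≤4: 1 1 2 3 5 6 9 11 15 18 23 27 34 39 47 54 64 72 84; ≤5: 1 1 2 3 5 7 10 13 18 23 30 37 47 57 70 84 101 119 141; ≤6: 1 1 2 3 5 7 11 14 20 26 35 44 58 71 90 110 136 163 199; ≤7: 1 1 2 3 5 7 11 15 21 28 38 49 65 82 105 131 164 201 248; ≤8: 1 1 2 3 5 7 11 15 22 29 40 52 70 89 116 146 186 230 288; ≤9: 1 1 2 3 5 7 11 15 22 30 41 54 73 94 123 157 201 252 318; ≤10: 1 1 2 3 5 7 11 15 22 30 42 55 75 97 128 164 212 267 340; ≤11: 1 1 2 3 5 7 11 15 22 30 42 56 76 99 131 169 219 278 355; ≤12: 1 1 2 3 5 7 11 15 22 30 42 56 77 100 133 172 224 285 366; ≤13: 1 1 2 3 5 7 11 15 22 30 42 56 77 101 134 174 227 290 373; ≤14: 1 1 2 3 5 7 11 15 22 30 42 56 77 101 135 175 229 293 378; ≤15: 1 1 2 3 5 7 11 15 22 30 42 56 77 101 135 176 230 295 381; ≤16: 1 1 2 3 5 7 11 15 22 30 42 56 77 101 135 176 231 296 383. r_16(18) = 383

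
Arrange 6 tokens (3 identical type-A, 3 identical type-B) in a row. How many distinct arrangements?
6! / (3! × 3!) = 20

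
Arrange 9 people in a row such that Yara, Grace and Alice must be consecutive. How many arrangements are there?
Treat the 3 as one block: (9-3+1)! × 3! = 5040 × 6 = 30240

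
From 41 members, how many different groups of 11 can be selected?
C(41,11) = 41!/(11!×30!) = 3159461968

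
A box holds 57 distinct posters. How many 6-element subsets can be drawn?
C(57,6) = 57!/(6!×51!) = 36288252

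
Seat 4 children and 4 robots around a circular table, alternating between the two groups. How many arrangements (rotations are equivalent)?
Fix one of the children: (4-1)! ways for the remaining children, × 4! ways for the robots = 6 × 24 = 144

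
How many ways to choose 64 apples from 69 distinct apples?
C(69,64) = 69!/(64!×5!) = 11238513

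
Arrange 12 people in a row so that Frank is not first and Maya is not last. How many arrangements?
By inclusion-exclusion: 12! - 2×(12-1)! + (12-2)! = 479001600 - 79833600 + 3628800 = 402796800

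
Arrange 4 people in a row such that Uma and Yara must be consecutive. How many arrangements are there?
Treat the 2 as one block: (4-2+1)! × 2! = 6 × 2 = 12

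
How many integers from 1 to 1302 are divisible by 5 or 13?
⌊1302/5⌋ + ⌊1302/13⌋ - ⌊1302/65⌋ = 260 + 100 - 20 = 340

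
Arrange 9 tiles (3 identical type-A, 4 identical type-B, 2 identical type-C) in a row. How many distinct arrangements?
9! / (3! × 4! × 2!) = 1260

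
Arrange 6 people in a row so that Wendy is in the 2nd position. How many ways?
Fix one position: (6-1)! = 120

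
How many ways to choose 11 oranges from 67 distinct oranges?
C(67,11) = 67!/(11!×56!) = 1285063345176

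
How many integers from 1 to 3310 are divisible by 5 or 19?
⌊3310/5⌋ + ⌊3310/19⌋ - ⌊3310/95⌋ = 662 + 174 - 34 = 802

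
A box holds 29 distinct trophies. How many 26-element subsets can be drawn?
C(29,26) = 29!/(26!×3!) = 3654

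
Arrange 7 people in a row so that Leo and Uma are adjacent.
Treat as block: (7-1)! × 2! = 720 × 2 = 1440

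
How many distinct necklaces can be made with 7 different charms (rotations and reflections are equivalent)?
(7-1)!/2 = 720/2 = 360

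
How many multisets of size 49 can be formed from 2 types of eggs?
C(49+2-1, 2-1) = C(50, 1) = 50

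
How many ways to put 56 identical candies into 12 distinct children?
C(56+12-1, 12-1) = C(67, 11) = 1285063345176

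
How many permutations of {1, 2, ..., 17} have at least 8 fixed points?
Exactly j fixed points: C(17,j)·!(17-j); sum over j ≥ 8 (derangement numbers via !m = (m-1)·(!(m-1) + !(m-2)): !0..!9 = 1, 0, 1, 2, 9, 44, 265, 1854, 14833, 133496). Σ_{j=8}^{17} C(17,j)·!(17-j) = C(17,8)·!9 + C(17,9)·!8 + C(17,10)·!7 + C(17,11)·!6 + C(17,12)·!5 + C(17,13)·!4 + C(17,14)·!3 + C(17,15)·!2 + C(17,16)·!1 + C(17,17)·!0 = 24310·133496 + 24310·14833 + 19448·1854 + 12376·265 + 6188·44 + 2380·9 + 680·2 + 136·1 + 17·0 + 1·1 = 3645509411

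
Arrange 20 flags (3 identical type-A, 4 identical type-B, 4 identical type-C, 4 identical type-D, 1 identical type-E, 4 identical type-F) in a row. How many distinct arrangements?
20! / (3! × 4! × 4! × 4! × 1! × 4!) = 1222160940000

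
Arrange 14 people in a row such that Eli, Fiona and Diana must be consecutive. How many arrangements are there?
Treat the 3 as one block: (14-3+1)! × 3! = 479001600 × 6 = 2874009600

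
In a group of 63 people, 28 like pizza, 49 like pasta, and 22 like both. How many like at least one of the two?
|A∪B| = |A| + |B| - |A∩B| = 28 + 49 - 22 = 55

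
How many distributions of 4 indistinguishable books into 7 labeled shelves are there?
C(4+7-1, 7-1) = C(10, 6) = 210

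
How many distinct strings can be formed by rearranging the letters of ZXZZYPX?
7! / (3! × 1! × 1! × 2!) = 420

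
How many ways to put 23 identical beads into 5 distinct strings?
C(23+5-1, 5-1) = C(27, 4) = 17550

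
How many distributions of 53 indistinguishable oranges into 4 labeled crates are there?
C(53+4-1, 4-1) = C(56, 3) = 27720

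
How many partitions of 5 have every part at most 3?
Let r_j(i) = number of partitions of i into parts ≤ j, for i = 0..5. r_1(i) = 1 for all i; r_j(i) = r_{j-1}(i) + r_j(i-j). Rows j = 2..3: ≤2: 1 1 2 2 3 3; ≤3: 1 1 2 3 4 5. r_3(5) = 5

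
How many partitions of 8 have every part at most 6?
Let r_j(i) = number of partitions of i into parts ≤ j, for i = 0..8. r_1(i) = 1 for all i; r_j(i) = r_{j-1}(i) + r_j(i-j). Rows j = 2..6: ≤2: 1 1 2 2 3 3 4 4 5; ≤3: 1 1 2 3 4 5 7 8 10; ≤4: 1 1 2 3 5 6 9 11 15; ≤5: 1 1 2 3 5 7 10 13 18; ≤6: 1 1 2 3 5 7 11 14 20. r_6(8) = 20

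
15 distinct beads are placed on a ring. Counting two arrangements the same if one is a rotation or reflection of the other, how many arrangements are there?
(15-1)!/2 = 87178291200/2 = 43589145600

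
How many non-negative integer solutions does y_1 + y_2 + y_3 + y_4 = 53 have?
C(53+4-1, 4-1) = C(56, 3) = 27720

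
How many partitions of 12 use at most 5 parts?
By conjugation, equals partitions of 12 into parts ≤ 5. Let r_j(i) = number of partitions of i into parts ≤ j, for i = 0..12. r_1(i) = 1 for all i; r_j(i) = r_{j-1}(i) + r_j(i-j). Rows j = 2..5: ≤2: 1 1 2 2 3 3 4 4 5 5 6 6 7; ≤3: 1 1 2 3 4 5 7 8 10 12 14 16 19; ≤4: 1 1 2 3 5 6 9 11 15 18 23 27 34; ≤5: 1 1 2 3 5 7 10 13 18 23 30 37 47. r_5(12) = 47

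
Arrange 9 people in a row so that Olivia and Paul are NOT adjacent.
Total - adjacent = 9! - (9-1)!×2 = 362880 - 80640 = 282240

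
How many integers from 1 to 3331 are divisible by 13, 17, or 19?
⌊3331/13⌋+⌊3331/17⌋+⌊3331/19⌋ - ⌊3331/221⌋-⌊3331/247⌋-⌊3331/323⌋ + ⌊3331/4199⌋ = 256+195+175 - 15-13-10 + 0 = 588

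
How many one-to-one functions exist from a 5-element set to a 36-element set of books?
P(36,5) = 36!/(36-5)! = 45239040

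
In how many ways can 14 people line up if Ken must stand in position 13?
Fix one position: (14-1)! = 6227020800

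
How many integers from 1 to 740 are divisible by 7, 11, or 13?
⌊740/7⌋+⌊740/11⌋+⌊740/13⌋ - ⌊740/77⌋-⌊740/91⌋-⌊740/143⌋ + ⌊740/1001⌋ = 105+67+56 - 9-8-5 + 0 = 206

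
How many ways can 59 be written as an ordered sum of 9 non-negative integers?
C(59+9-1, 9-1) = C(67, 8) = 6522361560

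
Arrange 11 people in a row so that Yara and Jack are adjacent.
Treat as block: (11-1)! × 2! = 3628800 × 2 = 7257600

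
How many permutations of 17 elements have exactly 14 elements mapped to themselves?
Choose the 14 fixed points C(17,14) = 680, derange the rest: !3 = Σ_{j=0}^{3} (-1)^j·3!/j! = 6 - 6 + 3 - 1 = 2. Product = 680 × 2 = 1360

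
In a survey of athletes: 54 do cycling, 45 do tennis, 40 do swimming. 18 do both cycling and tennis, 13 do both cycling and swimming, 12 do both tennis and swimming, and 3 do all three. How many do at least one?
|A∪B∪C| = 54+45+40-18-13-12+3 = 99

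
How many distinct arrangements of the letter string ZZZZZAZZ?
8! / (1! × 7!) = 8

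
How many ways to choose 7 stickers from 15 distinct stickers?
C(15,7) = 15!/(7!×8!) = 6435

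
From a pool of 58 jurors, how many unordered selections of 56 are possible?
C(58,56) = 58!/(56!×2!) = 1653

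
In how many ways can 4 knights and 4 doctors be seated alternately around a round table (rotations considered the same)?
Fix one of the knights: (4-1)! ways for the remaining knights, × 4! ways for the doctors = 6 × 24 = 144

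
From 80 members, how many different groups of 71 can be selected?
C(80,71) = 80!/(71!×9!) = 231900297200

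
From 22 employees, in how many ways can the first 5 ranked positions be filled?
P(22,5) = 22!/(22-5)! = 3160080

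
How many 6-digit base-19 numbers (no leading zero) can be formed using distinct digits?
First digit: 18 choices (nonzero). Then descending: 18 × 18 × 17 × 16 × 15 × 14 = 18506880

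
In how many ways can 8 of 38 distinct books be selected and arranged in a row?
P(38,8) = 38!/(38-8)! = 1971788797440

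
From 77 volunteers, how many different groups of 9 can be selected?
C(77,9) = 77!/(9!×68!) = 161322559475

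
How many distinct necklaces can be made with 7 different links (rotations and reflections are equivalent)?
(7-1)!/2 = 720/2 = 360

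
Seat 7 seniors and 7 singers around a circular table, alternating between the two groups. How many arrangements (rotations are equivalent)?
Fix one of the seniors: (7-1)! ways for the remaining seniors, × 7! ways for the singers = 720 × 5040 = 3628800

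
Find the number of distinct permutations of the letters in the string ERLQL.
5! / (1! × 1! × 2! × 1!) = 60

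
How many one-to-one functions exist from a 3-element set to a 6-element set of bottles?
P(6,3) = 6!/(6-3)! = 120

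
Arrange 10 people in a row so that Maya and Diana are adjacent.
Treat as block: (10-1)! × 2! = 362880 × 2 = 725760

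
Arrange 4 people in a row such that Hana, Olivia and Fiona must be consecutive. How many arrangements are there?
Treat the 3 as one block: (4-3+1)! × 3! = 2 × 6 = 12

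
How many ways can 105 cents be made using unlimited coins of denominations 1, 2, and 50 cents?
Coefficient of x^105 in 1/(1-x^1) · 1/(1-x^2) · 1/(1-x^50). Case on j = number of 50-cent coins (j = 0..2); remainder r = 105 - 50j is made from {1,2} in ⌊r/2⌋+1 ways. r = 105, 55, 5 → 53 + 28 + 3 = 84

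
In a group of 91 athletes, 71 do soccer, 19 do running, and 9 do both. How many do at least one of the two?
|A∪B| = |A| + |B| - |A∩B| = 71 + 19 - 9 = 81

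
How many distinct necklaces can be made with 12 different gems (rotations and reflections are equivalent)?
(12-1)!/2 = 39916800/2 = 19958400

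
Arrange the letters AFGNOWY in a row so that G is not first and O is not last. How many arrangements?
By inclusion-exclusion: 7! - 2×(7-1)! + (7-2)! = 5040 - 1440 + 120 = 3720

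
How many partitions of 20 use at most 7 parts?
By conjugation, equals partitions of 20 into parts ≤ 7. Let r_j(i) = number of partitions of i into parts ≤ j, for i = 0..20. r_1(i) = 1 for all i; r_j(i) = r_{j-1}(i) + r_j(i-j). Rows j = 2..7: ≤2: 1 1 2 2 3 3 4 4 5 5 6 6 7 7 8 8 9 9 10 10 11; ≤3: 1 1 2 3 4 5 7 8 10 12 14 16 19 21 24 27 30 33 37 40 44; ≤4: 1 1 2 3 5 6 9 11 15 18 23 27 34 39 47 54 64 72 84 94 108; ≤5: 1 1 2 3 5 7 10 13 18 23 30 37 47 57 70 84 101 119 141 164 192; ≤6: 1 1 2 3 5 7 11 14 20 26 35 44 58 71 90 110 136 163 199 235 282; ≤7: 1 1 2 3 5 7 11 15 21 28 38 49 65 82 105 131 164 201 248 300 364. r_7(20) = 364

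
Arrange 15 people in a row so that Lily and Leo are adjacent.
Treat as block: (15-1)! × 2! = 87178291200 × 2 = 174356582400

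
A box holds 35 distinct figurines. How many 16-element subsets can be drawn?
C(35,16) = 35!/(16!×19!) = 4059928950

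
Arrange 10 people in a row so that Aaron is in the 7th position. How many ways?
Fix one position: (10-1)! = 362880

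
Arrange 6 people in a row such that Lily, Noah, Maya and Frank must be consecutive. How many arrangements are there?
Treat the 4 as one block: (6-4+1)! × 4! = 6 × 24 = 144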